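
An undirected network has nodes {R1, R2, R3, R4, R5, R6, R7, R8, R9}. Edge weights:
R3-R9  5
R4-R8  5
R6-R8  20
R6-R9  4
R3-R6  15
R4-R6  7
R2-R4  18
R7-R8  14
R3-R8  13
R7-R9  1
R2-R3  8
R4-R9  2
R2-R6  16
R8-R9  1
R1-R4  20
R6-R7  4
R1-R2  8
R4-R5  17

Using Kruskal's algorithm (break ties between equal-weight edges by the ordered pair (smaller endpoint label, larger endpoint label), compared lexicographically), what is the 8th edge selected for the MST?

R4-R5

Sort edges by weight, then run Kruskal:
R7-R9 (1): add — endpoints in different components.
R8-R9 (1): add — endpoints in different components.
R4-R9 (2): add — endpoints in different components.
R6-R7 (4): add — endpoints in different components.
R6-R9 (4): skip — R9 and R6 already connected.
R3-R9 (5): add — endpoints in different components.
R4-R8 (5): skip — R8 and R4 already connected.
R4-R6 (7): skip — R4 and R6 already connected.
R1-R2 (8): add — endpoints in different components.
R2-R3 (8): add — endpoints in different components.
R3-R8 (13): skip — R8 and R3 already connected.
R7-R8 (14): skip — R8 and R7 already connected.
R3-R6 (15): skip — R3 and R6 already connected.
R2-R6 (16): skip — R2 and R6 already connected.
R4-R5 (17): add — endpoints in different components.
The 8th edge added is R4-R5.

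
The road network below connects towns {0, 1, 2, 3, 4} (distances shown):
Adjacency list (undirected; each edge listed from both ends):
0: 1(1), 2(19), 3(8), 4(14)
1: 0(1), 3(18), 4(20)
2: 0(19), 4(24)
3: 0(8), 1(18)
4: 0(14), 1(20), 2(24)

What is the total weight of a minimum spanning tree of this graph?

42

Prim's algorithm from 0:
Step 1: frontier [0–1 1, 0–3 8, 0–4 14, 0–2 19] → take 0–1 (1); add 1.
Step 2: frontier [0–3 8, 0–4 14, 0–2 19, 1–3 18, 1–4 20] → take 0–3 (8); add 3.
Step 3: frontier [0–4 14, 0–2 19, 1–4 20] → take 0–4 (14); add 4.
Step 4: frontier [0–2 19, 2–4 24] → take 0–2 (19); add 2.
MST edges: 0–1, 0–3, 0–4, 0–2; total weight 1+8+14+19 = 42.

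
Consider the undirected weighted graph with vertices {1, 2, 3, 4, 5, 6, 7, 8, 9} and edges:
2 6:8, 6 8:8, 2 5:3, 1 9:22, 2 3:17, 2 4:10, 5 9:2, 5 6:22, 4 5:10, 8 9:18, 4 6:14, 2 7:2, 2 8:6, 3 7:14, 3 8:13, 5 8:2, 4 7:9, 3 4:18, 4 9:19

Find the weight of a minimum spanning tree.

61

Grow the tree from 5 using Prim:
Step 1: cheapest edge leaving the tree is 5 8 (2); add 8.
Step 2: cheapest edge leaving the tree is 5 9 (2); add 9.
Step 3: cheapest edge leaving the tree is 2 5 (3); add 2.
Step 4: cheapest edge leaving the tree is 2 7 (2); add 7.
Step 5: cheapest edge leaving the tree is 2 6 (8); add 6.
Step 6: cheapest edge leaving the tree is 4 7 (9); add 4.
Step 7: cheapest edge leaving the tree is 3 8 (13); add 3.
Step 8: cheapest edge leaving the tree is 1 9 (22); add 1.
MST edges: 5 8, 5 9, 2 5, 2 7, 2 6, 4 7, 3 8, 1 9; total weight 2+2+3+2+8+9+13+22 = 61.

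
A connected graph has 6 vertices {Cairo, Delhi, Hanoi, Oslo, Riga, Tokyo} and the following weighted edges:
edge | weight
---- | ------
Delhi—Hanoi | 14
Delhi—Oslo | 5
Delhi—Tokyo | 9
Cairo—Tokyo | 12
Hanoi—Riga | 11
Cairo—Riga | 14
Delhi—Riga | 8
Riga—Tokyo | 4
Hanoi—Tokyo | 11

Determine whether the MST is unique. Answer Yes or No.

Kruskal's algorithm — process edges by increasing weight (ties by edge label):
Riga—Tokyo (4): add — endpoints in different components.
Delhi—Oslo (5): add — endpoints in different components.
Delhi—Riga (8): add — endpoints in different components.
Delhi—Tokyo (9): skip — Delhi and Tokyo already connected.
Hanoi—Riga (11): add — endpoints in different components.
Hanoi—Tokyo (11): skip — Hanoi and Tokyo already connected.
Cairo—Tokyo (12): add — endpoints in different components.
Non-tree edge Hanoi—Tokyo has weight 11, equal to the heaviest edge on its tree cycle — swapping gives another MST of the same weight. Not unique.

No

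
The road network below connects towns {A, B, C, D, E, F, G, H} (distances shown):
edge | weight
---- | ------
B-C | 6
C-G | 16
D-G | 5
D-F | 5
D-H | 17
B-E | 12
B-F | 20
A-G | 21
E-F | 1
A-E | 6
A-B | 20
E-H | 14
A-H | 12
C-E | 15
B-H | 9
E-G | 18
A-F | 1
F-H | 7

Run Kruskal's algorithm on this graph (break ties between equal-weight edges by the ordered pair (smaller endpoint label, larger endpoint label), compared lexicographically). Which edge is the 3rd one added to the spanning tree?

Kruskal: consider edges lightest-first.
A-F (1): add — endpoints in different components.
E-F (1): add — endpoints in different components.
D-F (5): add — endpoints in different components.
D-G (5): add — endpoints in different components.
A-E (6): skip — A and E already connected.
B-C (6): add — endpoints in different components.
F-H (7): add — endpoints in different components.
B-H (9): add — endpoints in different components.
The 3rd edge added is D-F.

D-F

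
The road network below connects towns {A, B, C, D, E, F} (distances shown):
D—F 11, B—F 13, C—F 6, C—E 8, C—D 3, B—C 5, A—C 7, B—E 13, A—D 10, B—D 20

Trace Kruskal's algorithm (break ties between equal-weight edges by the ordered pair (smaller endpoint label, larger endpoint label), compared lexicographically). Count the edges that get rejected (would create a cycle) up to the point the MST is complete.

Kruskal: consider edges lightest-first.
C—D (3): add. Components now {A} {B} {C,D} {E} {F}
B—C (5): add. Components now {A} {B,C,D} {E} {F}
C—F (6): add. Components now {A} {B,C,D,F} {E}
A—C (7): add. Components now {A,B,C,D,F} {E}
C—E (8): add. Components now {A,B,C,D,E,F}
Edges rejected before the tree was complete: 0.

0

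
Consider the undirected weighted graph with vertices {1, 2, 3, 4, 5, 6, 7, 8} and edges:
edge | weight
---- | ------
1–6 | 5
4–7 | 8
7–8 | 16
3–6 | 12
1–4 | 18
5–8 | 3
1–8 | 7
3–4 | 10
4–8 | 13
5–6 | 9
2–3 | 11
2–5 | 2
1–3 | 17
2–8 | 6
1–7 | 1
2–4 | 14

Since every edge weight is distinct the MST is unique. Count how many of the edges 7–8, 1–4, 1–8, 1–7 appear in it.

2

Kruskal: consider edges lightest-first.
1–7 (1): add — endpoints in different components.
2–5 (2): add — endpoints in different components.
5–8 (3): add — endpoints in different components.
1–6 (5): add — endpoints in different components.
2–8 (6): skip — 2 and 8 already connected.
1–8 (7): add — endpoints in different components.
4–7 (8): add — endpoints in different components.
5–6 (9): skip — 5 and 6 already connected.
3–4 (10): add — endpoints in different components.
MST edge set: {1–7, 2–5, 5–8, 1–6, 1–8, 4–7, 3–4}.
Of the listed edges, {1–8, 1–7} are in the MST → 2.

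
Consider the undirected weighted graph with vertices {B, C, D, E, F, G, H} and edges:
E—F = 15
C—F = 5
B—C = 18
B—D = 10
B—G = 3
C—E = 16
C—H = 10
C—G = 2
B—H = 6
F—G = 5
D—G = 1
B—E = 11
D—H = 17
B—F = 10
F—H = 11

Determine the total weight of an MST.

28

Sort edges by weight, then run Kruskal:
D—G (1): add — endpoints in different components.
C—G (2): add — endpoints in different components.
B—G (3): add — endpoints in different components.
C—F (5): add — endpoints in different components.
F—G (5): skip — F and G already connected.
B—H (6): add — endpoints in different components.
B—D (10): skip — B and D already connected.
B—F (10): skip — B and F already connected.
C—H (10): skip — C and H already connected.
B—E (11): add — endpoints in different components.
MST edges: D—G, C—G, B—G, C—F, B—H, B—E; total weight 1+2+3+5+6+11 = 28.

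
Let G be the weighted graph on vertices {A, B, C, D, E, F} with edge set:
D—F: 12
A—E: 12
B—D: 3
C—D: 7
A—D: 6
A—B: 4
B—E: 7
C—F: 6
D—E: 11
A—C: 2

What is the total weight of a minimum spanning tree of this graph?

22

Kruskal: consider edges lightest-first.
A—C (2): add. Components now {A,C} {B} {D} {E} {F}
B—D (3): add. Components now {A,C} {B,D} {E} {F}
A—B (4): add. Components now {A,B,C,D} {E} {F}
A—D (6): skip — A and D already connected.
C—F (6): add. Components now {A,B,C,D,F} {E}
B—E (7): add. Components now {A,B,C,D,E,F}
MST edges: A—C, B—D, A—B, C—F, B—E; total weight 2+3+4+6+7 = 22.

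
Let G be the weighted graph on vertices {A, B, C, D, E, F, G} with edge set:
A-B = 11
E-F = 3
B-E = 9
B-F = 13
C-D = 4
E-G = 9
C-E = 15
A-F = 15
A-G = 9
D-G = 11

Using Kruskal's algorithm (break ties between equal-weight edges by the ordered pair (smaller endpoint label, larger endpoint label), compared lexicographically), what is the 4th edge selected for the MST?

B-E

Kruskal's algorithm — process edges by increasing weight (ties by edge label):
E-F (3): add — endpoints in different components.
C-D (4): add — endpoints in different components.
A-G (9): add — endpoints in different components.
B-E (9): add — endpoints in different components.
E-G (9): add — endpoints in different components.
A-B (11): skip — A and B already connected.
D-G (11): add — endpoints in different components.
The 4th edge added is B-E.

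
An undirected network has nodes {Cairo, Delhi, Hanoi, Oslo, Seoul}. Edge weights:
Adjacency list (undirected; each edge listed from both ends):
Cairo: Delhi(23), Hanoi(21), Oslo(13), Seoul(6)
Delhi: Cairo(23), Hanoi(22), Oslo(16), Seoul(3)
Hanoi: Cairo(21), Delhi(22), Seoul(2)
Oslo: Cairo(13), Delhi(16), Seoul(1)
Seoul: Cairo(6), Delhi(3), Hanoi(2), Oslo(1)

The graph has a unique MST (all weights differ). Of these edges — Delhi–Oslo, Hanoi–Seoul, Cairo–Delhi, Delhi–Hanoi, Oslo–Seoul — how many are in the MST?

2

Kruskal: consider edges lightest-first.
Oslo–Seoul (1): add — endpoints in different components.
Hanoi–Seoul (2): add — endpoints in different components.
Delhi–Seoul (3): add — endpoints in different components.
Cairo–Seoul (6): add — endpoints in different components.
MST edge set: {Oslo–Seoul, Hanoi–Seoul, Delhi–Seoul, Cairo–Seoul}.
Of the listed edges, {Hanoi–Seoul, Oslo–Seoul} are in the MST → 2.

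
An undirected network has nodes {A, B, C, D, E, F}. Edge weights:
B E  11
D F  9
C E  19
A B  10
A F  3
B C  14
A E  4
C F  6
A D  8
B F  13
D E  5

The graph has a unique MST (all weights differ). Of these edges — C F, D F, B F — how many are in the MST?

1

Kruskal: consider edges lightest-first.
A F (3): add — endpoints in different components.
A E (4): add — endpoints in different components.
D E (5): add — endpoints in different components.
C F (6): add — endpoints in different components.
A D (8): skip — A and D already connected.
D F (9): skip — D and F already connected.
A B (10): add — endpoints in different components.
MST edge set: {A F, A E, D E, C F, A B}.
Of the listed edges, {C F} are in the MST → 1.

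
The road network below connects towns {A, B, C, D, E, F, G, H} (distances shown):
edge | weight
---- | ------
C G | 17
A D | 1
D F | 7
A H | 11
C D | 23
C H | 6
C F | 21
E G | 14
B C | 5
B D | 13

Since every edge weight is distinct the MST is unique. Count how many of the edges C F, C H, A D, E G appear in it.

3

Sort edges by weight, then run Kruskal:
A D (1): add — endpoints in different components.
B C (5): add — endpoints in different components.
C H (6): add — endpoints in different components.
D F (7): add — endpoints in different components.
A H (11): add — endpoints in different components.
B D (13): skip — B and D already connected.
E G (14): add — endpoints in different components.
C G (17): add — endpoints in different components.
MST edge set: {A D, B C, C H, D F, A H, E G, C G}.
Of the listed edges, {C H, A D, E G} are in the MST → 3.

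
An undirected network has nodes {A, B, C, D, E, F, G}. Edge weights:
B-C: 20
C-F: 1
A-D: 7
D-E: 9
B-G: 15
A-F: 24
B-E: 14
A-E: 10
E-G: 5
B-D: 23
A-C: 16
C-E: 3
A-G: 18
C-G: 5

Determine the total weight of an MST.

39

Grow the tree from B using Prim:
Step 1: frontier [B-E 14, B-G 15, B-C 20, B-D 23] → take B-E (14); add E.
Step 2: frontier [B-G 15, B-C 20, B-D 23, C-E 3, E-G 5, D-E 9, A-E 10] → take C-E (3); add C.
Step 3: frontier [B-G 15, B-D 23, C-F 1, C-G 5, A-C 16, E-G 5, D-E 9, A-E 10] → take C-F (1); add F.
Step 4: frontier [B-G 15, B-D 23, C-G 5, A-C 16, E-G 5, D-E 9, A-E 10, A-F 24] → take C-G (5); add G.
Step 5: frontier [B-D 23, A-C 16, D-E 9, A-E 10, A-F 24, A-G 18] → take D-E (9); add D.
Step 6: frontier [A-C 16, A-D 7, A-E 10, A-F 24, A-G 18] → take A-D (7); add A.
MST edges: B-E, C-E, C-F, C-G, D-E, A-D; total weight 14+3+1+5+9+7 = 39.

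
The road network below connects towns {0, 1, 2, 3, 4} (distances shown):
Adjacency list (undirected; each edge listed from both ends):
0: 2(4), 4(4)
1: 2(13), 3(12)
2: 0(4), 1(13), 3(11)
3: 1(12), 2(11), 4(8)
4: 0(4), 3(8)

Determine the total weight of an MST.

28

Kruskal's algorithm — process edges by increasing weight (ties by edge label):
0-2 (4): add. Components now {0,2} {1} {3} {4}
0-4 (4): add. Components now {0,2,4} {1} {3}
3-4 (8): add. Components now {0,2,3,4} {1}
2-3 (11): skip — 2 and 3 already connected.
1-3 (12): add. Components now {0,1,2,3,4}
MST edges: 0-2, 0-4, 3-4, 1-3; total weight 4+4+8+12 = 28.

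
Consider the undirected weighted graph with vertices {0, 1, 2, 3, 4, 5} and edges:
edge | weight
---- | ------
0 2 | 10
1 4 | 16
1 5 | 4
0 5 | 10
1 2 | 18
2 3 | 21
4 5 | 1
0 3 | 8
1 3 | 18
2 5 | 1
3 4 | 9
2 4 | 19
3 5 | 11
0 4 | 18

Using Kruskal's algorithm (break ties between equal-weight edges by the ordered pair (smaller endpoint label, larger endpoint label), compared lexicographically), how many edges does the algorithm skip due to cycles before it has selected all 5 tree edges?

Sort edges by weight, then run Kruskal:
2 5 (1): add — endpoints in different components.
4 5 (1): add — endpoints in different components.
1 5 (4): add — endpoints in different components.
0 3 (8): add — endpoints in different components.
3 4 (9): add — endpoints in different components.
Edges rejected before the tree was complete: 0.

0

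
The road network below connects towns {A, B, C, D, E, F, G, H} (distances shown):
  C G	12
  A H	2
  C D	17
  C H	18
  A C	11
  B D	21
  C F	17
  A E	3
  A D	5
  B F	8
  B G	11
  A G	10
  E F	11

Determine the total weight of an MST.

Prim, starting at B.
Step 1: cheapest edge leaving the tree is B F (8); add F.
Step 2: cheapest edge leaving the tree is E F (11); add E.
Step 3: cheapest edge leaving the tree is A E (3); add A.
Step 4: cheapest edge leaving the tree is A H (2); add H.
Step 5: cheapest edge leaving the tree is A D (5); add D.
Step 6: cheapest edge leaving the tree is A G (10); add G.
Step 7: cheapest edge leaving the tree is A C (11); add C.
MST edges: B F, E F, A E, A H, A D, A G, A C; total weight 8+11+3+2+5+10+11 = 50.

50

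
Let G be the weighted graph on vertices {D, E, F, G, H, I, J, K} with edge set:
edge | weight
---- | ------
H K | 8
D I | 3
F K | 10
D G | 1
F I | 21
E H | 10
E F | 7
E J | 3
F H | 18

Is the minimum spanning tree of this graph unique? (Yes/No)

Kruskal's algorithm — process edges by increasing weight (ties by edge label):
D G (1): add — endpoints in different components.
D I (3): add — endpoints in different components.
E J (3): add — endpoints in different components.
E F (7): add — endpoints in different components.
H K (8): add — endpoints in different components.
E H (10): add — endpoints in different components.
F K (10): skip — F and K already connected.
F H (18): skip — F and H already connected.
F I (21): add — endpoints in different components.
Non-tree edge F K has weight 10, equal to the heaviest edge on its tree cycle — swapping gives another MST of the same weight. Not unique.

No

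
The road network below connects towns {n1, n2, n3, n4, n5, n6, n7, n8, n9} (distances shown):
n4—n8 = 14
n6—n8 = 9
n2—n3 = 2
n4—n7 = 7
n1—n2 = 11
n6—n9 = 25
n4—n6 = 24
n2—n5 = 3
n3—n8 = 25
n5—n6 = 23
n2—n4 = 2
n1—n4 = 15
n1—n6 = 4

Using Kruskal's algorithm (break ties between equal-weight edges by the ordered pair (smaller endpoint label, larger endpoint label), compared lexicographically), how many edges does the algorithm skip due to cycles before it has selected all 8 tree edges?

Kruskal: consider edges lightest-first.
n2—n3 (2): add — endpoints in different components.
n2—n4 (2): add — endpoints in different components.
n2—n5 (3): add — endpoints in different components.
n1—n6 (4): add — endpoints in different components.
n4—n7 (7): add — endpoints in different components.
n6—n8 (9): add — endpoints in different components.
n1—n2 (11): add — endpoints in different components.
n4—n8 (14): skip — n4 and n8 already connected.
n1—n4 (15): skip — n4 and n1 already connected.
n5—n6 (23): skip — n5 and n6 already connected.
n4—n6 (24): skip — n4 and n6 already connected.
n3—n8 (25): skip — n8 and n3 already connected.
n6—n9 (25): add — endpoints in different components.
Edges rejected before the tree was complete: 5.

5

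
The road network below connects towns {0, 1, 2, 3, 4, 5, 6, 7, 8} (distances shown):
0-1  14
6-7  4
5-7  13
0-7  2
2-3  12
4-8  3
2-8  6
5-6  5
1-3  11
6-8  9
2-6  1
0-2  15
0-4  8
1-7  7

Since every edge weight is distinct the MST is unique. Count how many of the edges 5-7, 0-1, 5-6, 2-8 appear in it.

2

Sort edges by weight, then run Kruskal:
2-6 (1): add — endpoints in different components.
0-7 (2): add — endpoints in different components.
4-8 (3): add — endpoints in different components.
6-7 (4): add — endpoints in different components.
5-6 (5): add — endpoints in different components.
2-8 (6): add — endpoints in different components.
1-7 (7): add — endpoints in different components.
0-4 (8): skip — 0 and 4 already connected.
6-8 (9): skip — 6 and 8 already connected.
1-3 (11): add — endpoints in different components.
MST edge set: {2-6, 0-7, 4-8, 6-7, 5-6, 2-8, 1-7, 1-3}.
Of the listed edges, {5-6, 2-8} are in the MST → 2.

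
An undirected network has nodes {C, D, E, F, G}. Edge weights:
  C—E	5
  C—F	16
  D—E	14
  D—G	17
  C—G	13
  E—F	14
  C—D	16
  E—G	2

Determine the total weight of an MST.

Grow the tree from G using Prim:
Step 1: cheapest edge leaving the tree is E—G (2); add E.
Step 2: cheapest edge leaving the tree is C—E (5); add C.
Step 3: cheapest edge leaving the tree is D—E (14); add D.
Step 4: cheapest edge leaving the tree is E—F (14); add F.
MST edges: E—G, C—E, D—E, E—F; total weight 2+5+14+14 = 35.

35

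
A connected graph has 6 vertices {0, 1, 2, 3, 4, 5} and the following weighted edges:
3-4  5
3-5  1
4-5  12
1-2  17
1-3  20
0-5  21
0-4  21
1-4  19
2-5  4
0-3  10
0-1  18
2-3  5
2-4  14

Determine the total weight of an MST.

37

Prim's algorithm from 4:
Step 1: frontier [3-4 5, 4-5 12, 2-4 14, 1-4 19, 0-4 21] → take 3-4 (5); add 3.
Step 2: frontier [3-5 1, 2-3 5, 0-3 10, 1-3 20, 4-5 12, 2-4 14, 1-4 19, 0-4 21] → take 3-5 (1); add 5.
Step 3: frontier [2-3 5, 0-3 10, 1-3 20, 2-4 14, 1-4 19, 0-4 21, 2-5 4, 0-5 21] → take 2-5 (4); add 2.
Step 4: frontier [1-2 17, 0-3 10, 1-3 20, 1-4 19, 0-4 21, 0-5 21] → take 0-3 (10); add 0.
Step 5: frontier [0-1 18, 1-2 17, 1-3 20, 1-4 19] → take 1-2 (17); add 1.
MST edges: 3-4, 3-5, 2-5, 0-3, 1-2; total weight 5+1+4+10+17 = 37.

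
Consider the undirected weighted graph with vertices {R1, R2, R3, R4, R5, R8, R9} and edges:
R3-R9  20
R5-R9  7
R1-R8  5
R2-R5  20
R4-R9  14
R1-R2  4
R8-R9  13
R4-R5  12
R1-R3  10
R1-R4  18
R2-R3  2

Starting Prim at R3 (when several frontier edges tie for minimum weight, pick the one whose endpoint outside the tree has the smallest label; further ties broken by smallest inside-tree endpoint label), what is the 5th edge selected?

R5-R9

Prim, starting at R3.
Step 1: cheapest edge leaving the tree is R2-R3 (2); add R2.
Step 2: cheapest edge leaving the tree is R1-R2 (4); add R1.
Step 3: cheapest edge leaving the tree is R1-R8 (5); add R8.
Step 4: cheapest edge leaving the tree is R8-R9 (13); add R9.
Step 5: cheapest edge leaving the tree is R5-R9 (7); add R5.
Step 6: cheapest edge leaving the tree is R4-R5 (12); add R4.
The 5th edge added is R5-R9.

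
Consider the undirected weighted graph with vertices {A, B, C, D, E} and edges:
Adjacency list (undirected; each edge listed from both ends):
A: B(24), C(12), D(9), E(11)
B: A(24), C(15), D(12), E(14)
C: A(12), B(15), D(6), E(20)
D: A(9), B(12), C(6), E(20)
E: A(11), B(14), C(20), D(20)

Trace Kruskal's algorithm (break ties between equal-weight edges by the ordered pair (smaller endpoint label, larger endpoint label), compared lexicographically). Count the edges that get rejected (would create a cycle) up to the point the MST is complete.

Kruskal: consider edges lightest-first.
C–D (6): add. Components now {A} {B} {C,D} {E}
A–D (9): add. Components now {A,C,D} {B} {E}
A–E (11): add. Components now {A,C,D,E} {B}
A–C (12): skip — A and C already connected.
B–D (12): add. Components now {A,B,C,D,E}
Edges rejected before the tree was complete: 1.

1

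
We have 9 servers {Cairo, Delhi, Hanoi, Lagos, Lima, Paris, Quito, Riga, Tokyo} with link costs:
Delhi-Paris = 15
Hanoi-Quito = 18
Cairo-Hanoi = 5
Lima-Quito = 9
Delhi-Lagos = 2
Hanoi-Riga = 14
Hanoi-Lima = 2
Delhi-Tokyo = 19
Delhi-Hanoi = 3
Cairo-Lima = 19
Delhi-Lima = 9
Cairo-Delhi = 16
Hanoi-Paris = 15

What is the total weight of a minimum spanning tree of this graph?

Sort edges by weight, then run Kruskal:
Delhi-Lagos (2): add — endpoints in different components.
Hanoi-Lima (2): add — endpoints in different components.
Delhi-Hanoi (3): add — endpoints in different components.
Cairo-Hanoi (5): add — endpoints in different components.
Delhi-Lima (9): skip — Delhi and Lima already connected.
Lima-Quito (9): add — endpoints in different components.
Hanoi-Riga (14): add — endpoints in different components.
Delhi-Paris (15): add — endpoints in different components.
Hanoi-Paris (15): skip — Hanoi and Paris already connected.
Cairo-Delhi (16): skip — Delhi and Cairo already connected.
Hanoi-Quito (18): skip — Hanoi and Quito already connected.
Cairo-Lima (19): skip — Lima and Cairo already connected.
Delhi-Tokyo (19): add — endpoints in different components.
MST edges: Delhi-Lagos, Hanoi-Lima, Delhi-Hanoi, Cairo-Hanoi, Lima-Quito, Hanoi-Riga, Delhi-Paris, Delhi-Tokyo; total weight 2+2+3+5+9+14+15+19 = 69.

69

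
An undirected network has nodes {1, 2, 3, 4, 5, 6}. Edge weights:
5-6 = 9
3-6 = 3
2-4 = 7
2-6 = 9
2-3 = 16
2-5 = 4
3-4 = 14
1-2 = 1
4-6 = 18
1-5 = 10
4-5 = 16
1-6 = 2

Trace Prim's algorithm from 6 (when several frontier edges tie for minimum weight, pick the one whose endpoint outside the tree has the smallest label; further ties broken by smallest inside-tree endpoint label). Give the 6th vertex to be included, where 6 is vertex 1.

Grow the tree from 6 using Prim:
Step 1: frontier [1-6 2, 3-6 3, 2-6 9, 5-6 9, 4-6 18] → take 1-6 (2); add 1.
Step 2: frontier [1-2 1, 1-5 10, 3-6 3, 2-6 9, 5-6 9, 4-6 18] → take 1-2 (1); add 2.
Step 3: frontier [1-5 10, 2-5 4, 2-4 7, 2-3 16, 3-6 3, 5-6 9, 4-6 18] → take 3-6 (3); add 3.
Step 4: frontier [1-5 10, 2-5 4, 2-4 7, 3-4 14, 5-6 9, 4-6 18] → take 2-5 (4); add 5.
Step 5: frontier [2-4 7, 3-4 14, 4-5 16, 4-6 18] → take 2-4 (7); add 4.
Vertex order: 6, 1, 2, 3, 5, 4. The 6th vertex is 4.

4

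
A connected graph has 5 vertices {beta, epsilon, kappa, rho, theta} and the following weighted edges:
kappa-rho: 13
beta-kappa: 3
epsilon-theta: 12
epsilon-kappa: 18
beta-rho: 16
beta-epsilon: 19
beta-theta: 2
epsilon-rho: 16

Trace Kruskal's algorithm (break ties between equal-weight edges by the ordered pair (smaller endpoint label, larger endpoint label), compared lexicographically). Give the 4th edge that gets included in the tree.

Sort edges by weight, then run Kruskal:
beta-theta (2): add. Components now {beta,theta} {kappa} {rho} {epsilon}
beta-kappa (3): add. Components now {beta,kappa,theta} {rho} {epsilon}
epsilon-theta (12): add. Components now {beta,epsilon,kappa,theta} {rho}
kappa-rho (13): add. Components now {beta,epsilon,kappa,rho,theta}
The 4th edge added is kappa-rho.

kappa-rho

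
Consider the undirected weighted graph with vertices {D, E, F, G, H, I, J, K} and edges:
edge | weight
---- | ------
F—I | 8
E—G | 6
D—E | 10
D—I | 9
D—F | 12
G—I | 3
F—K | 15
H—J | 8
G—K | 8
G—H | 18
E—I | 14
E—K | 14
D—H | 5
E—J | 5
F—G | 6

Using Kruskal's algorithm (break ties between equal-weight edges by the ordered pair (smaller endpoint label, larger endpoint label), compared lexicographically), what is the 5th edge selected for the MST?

Sort edges by weight, then run Kruskal:
G—I (3): add — endpoints in different components.
D—H (5): add — endpoints in different components.
E—J (5): add — endpoints in different components.
E—G (6): add — endpoints in different components.
F—G (6): add — endpoints in different components.
F—I (8): skip — F and I already connected.
G—K (8): add — endpoints in different components.
H—J (8): add — endpoints in different components.
The 5th edge added is F—G.

F-G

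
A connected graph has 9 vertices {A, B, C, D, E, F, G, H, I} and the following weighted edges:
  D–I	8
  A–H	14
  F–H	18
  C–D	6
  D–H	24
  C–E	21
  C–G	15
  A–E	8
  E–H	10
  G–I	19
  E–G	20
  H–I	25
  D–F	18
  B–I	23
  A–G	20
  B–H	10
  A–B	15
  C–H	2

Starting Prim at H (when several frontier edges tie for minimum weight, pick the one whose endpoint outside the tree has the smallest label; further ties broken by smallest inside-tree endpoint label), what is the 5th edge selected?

E-H

Grow the tree from H using Prim:
Step 1: cheapest edge leaving the tree is C–H (2); add C.
Step 2: cheapest edge leaving the tree is C–D (6); add D.
Step 3: cheapest edge leaving the tree is D–I (8); add I.
Step 4: cheapest edge leaving the tree is B–H (10); add B.
Step 5: cheapest edge leaving the tree is E–H (10); add E.
Step 6: cheapest edge leaving the tree is A–E (8); add A.
Step 7: cheapest edge leaving the tree is C–G (15); add G.
Step 8: cheapest edge leaving the tree is D–F (18); add F.
The 5th edge added is E–H.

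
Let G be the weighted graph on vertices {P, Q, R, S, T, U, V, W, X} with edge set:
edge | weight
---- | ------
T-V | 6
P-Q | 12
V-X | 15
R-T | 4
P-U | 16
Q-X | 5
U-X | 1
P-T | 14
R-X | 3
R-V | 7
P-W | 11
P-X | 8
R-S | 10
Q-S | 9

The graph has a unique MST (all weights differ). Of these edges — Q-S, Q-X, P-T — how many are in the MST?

Kruskal's algorithm — process edges by increasing weight (ties by edge label):
U-X (1): add — endpoints in different components.
R-X (3): add — endpoints in different components.
R-T (4): add — endpoints in different components.
Q-X (5): add — endpoints in different components.
T-V (6): add — endpoints in different components.
R-V (7): skip — V and R already connected.
P-X (8): add — endpoints in different components.
Q-S (9): add — endpoints in different components.
R-S (10): skip — S and R already connected.
P-W (11): add — endpoints in different components.
MST edge set: {U-X, R-X, R-T, Q-X, T-V, P-X, Q-S, P-W}.
Of the listed edges, {Q-S, Q-X} are in the MST → 2.

2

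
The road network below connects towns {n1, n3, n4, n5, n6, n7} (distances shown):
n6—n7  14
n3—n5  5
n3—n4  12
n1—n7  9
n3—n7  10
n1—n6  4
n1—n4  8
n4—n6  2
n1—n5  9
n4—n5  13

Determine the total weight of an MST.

29

Kruskal's algorithm — process edges by increasing weight (ties by edge label):
n4—n6 (2): add. Components now {n1} {n4,n6} {n7} {n3} {n5}
n1—n6 (4): add. Components now {n1,n4,n6} {n7} {n3} {n5}
n3—n5 (5): add. Components now {n1,n4,n6} {n7} {n3,n5}
n1—n4 (8): skip — n1 and n4 already connected.
n1—n5 (9): add. Components now {n1,n3,n4,n5,n6} {n7}
n1—n7 (9): add. Components now {n1,n3,n4,n5,n6,n7}
MST edges: n4—n6, n1—n6, n3—n5, n1—n5, n1—n7; total weight 2+4+5+9+9 = 29.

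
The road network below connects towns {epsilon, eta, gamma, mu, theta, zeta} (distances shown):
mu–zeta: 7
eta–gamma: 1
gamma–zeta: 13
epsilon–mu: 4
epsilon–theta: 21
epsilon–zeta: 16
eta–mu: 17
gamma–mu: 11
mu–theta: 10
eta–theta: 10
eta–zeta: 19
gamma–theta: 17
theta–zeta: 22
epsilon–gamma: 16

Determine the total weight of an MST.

32

Grow the tree from theta using Prim:
Step 1: cheapest edge leaving the tree is eta–theta (10); add eta.
Step 2: cheapest edge leaving the tree is eta–gamma (1); add gamma.
Step 3: cheapest edge leaving the tree is mu–theta (10); add mu.
Step 4: cheapest edge leaving the tree is epsilon–mu (4); add epsilon.
Step 5: cheapest edge leaving the tree is mu–zeta (7); add zeta.
MST edges: eta–theta, eta–gamma, mu–theta, epsilon–mu, mu–zeta; total weight 10+1+10+4+7 = 32.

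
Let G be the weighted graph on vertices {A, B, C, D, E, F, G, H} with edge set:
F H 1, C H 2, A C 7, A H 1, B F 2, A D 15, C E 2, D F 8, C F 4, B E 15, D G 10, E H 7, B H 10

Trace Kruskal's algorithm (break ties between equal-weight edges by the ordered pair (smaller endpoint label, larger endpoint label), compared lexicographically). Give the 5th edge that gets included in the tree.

Kruskal: consider edges lightest-first.
A H (1): add — endpoints in different components.
F H (1): add — endpoints in different components.
B F (2): add — endpoints in different components.
C E (2): add — endpoints in different components.
C H (2): add — endpoints in different components.
C F (4): skip — C and F already connected.
A C (7): skip — A and C already connected.
E H (7): skip — E and H already connected.
D F (8): add — endpoints in different components.
B H (10): skip — B and H already connected.
D G (10): add — endpoints in different components.
The 5th edge added is C H.

C-H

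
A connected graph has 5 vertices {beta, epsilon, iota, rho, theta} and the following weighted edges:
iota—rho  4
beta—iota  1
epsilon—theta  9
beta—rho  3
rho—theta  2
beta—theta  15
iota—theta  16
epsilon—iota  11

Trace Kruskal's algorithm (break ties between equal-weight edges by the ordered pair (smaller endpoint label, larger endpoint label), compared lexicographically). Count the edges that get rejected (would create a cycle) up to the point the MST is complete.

Kruskal: consider edges lightest-first.
beta—iota (1): add — endpoints in different components.
rho—theta (2): add — endpoints in different components.
beta—rho (3): add — endpoints in different components.
iota—rho (4): skip — rho and iota already connected.
epsilon—theta (9): add — endpoints in different components.
Edges rejected before the tree was complete: 1.

1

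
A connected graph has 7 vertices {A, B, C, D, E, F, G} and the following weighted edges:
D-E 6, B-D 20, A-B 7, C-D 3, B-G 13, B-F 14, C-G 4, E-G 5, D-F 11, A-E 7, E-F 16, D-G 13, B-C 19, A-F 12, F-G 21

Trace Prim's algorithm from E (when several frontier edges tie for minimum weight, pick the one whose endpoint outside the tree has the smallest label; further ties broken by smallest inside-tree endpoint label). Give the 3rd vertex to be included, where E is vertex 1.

Prim's algorithm from E:
Step 1: cheapest edge leaving the tree is E-G (5); add G.
Step 2: cheapest edge leaving the tree is C-G (4); add C.
Step 3: cheapest edge leaving the tree is C-D (3); add D.
Step 4: cheapest edge leaving the tree is A-E (7); add A.
Step 5: cheapest edge leaving the tree is A-B (7); add B.
Step 6: cheapest edge leaving the tree is D-F (11); add F.
Vertex order: E, G, C, D, A, B, F. The 3rd vertex is C.

C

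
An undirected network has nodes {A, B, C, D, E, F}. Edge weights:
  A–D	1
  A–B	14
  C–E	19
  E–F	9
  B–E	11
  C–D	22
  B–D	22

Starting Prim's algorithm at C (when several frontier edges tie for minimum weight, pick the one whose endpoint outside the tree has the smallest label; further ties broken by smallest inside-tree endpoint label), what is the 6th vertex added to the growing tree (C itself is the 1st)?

Grow the tree from C using Prim:
Step 1: frontier [C–E 19, C–D 22] → take C–E (19); add E.
Step 2: frontier [C–D 22, E–F 9, B–E 11] → take E–F (9); add F.
Step 3: frontier [C–D 22, B–E 11] → take B–E (11); add B.
Step 4: frontier [A–B 14, B–D 22, C–D 22] → take A–B (14); add A.
Step 5: frontier [A–D 1, B–D 22, C–D 22] → take A–D (1); add D.
Vertex order: C, E, F, B, A, D. The 6th vertex is D.

D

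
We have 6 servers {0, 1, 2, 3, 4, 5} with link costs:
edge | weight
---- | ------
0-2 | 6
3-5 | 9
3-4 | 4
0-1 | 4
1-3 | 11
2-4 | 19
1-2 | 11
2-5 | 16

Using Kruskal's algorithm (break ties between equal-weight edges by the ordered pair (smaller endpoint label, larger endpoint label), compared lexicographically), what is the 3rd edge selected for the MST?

Sort edges by weight, then run Kruskal:
0-1 (4): add — endpoints in different components.
3-4 (4): add — endpoints in different components.
0-2 (6): add — endpoints in different components.
3-5 (9): add — endpoints in different components.
1-2 (11): skip — 1 and 2 already connected.
1-3 (11): add — endpoints in different components.
The 3rd edge added is 0-2.

0-2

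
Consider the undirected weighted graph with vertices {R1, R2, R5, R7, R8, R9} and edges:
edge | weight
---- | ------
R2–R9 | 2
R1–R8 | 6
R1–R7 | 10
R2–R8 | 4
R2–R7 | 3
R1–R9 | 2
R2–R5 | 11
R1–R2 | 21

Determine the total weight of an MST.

22

Prim's algorithm from R1:
Step 1: cheapest edge leaving the tree is R1–R9 (2); add R9.
Step 2: cheapest edge leaving the tree is R2–R9 (2); add R2.
Step 3: cheapest edge leaving the tree is R2–R7 (3); add R7.
Step 4: cheapest edge leaving the tree is R2–R8 (4); add R8.
Step 5: cheapest edge leaving the tree is R2–R5 (11); add R5.
MST edges: R1–R9, R2–R9, R2–R7, R2–R8, R2–R5; total weight 2+2+3+4+11 = 22.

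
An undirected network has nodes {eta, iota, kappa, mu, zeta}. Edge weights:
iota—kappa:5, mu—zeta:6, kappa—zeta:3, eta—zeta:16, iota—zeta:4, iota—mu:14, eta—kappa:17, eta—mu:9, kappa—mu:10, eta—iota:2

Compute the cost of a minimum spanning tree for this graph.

15

Kruskal: consider edges lightest-first.
eta—iota (2): add — endpoints in different components.
kappa—zeta (3): add — endpoints in different components.
iota—zeta (4): add — endpoints in different components.
iota—kappa (5): skip — kappa and iota already connected.
mu—zeta (6): add — endpoints in different components.
MST edges: eta—iota, kappa—zeta, iota—zeta, mu—zeta; total weight 2+3+4+6 = 15.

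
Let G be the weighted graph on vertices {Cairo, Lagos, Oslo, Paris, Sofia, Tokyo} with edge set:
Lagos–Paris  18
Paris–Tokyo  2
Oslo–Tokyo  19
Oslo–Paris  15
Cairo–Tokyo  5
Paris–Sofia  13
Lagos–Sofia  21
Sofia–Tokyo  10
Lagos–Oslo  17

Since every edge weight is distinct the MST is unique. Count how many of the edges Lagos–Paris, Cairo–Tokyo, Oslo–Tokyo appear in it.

Sort edges by weight, then run Kruskal:
Paris–Tokyo (2): add — endpoints in different components.
Cairo–Tokyo (5): add — endpoints in different components.
Sofia–Tokyo (10): add — endpoints in different components.
Paris–Sofia (13): skip — Sofia and Paris already connected.
Oslo–Paris (15): add — endpoints in different components.
Lagos–Oslo (17): add — endpoints in different components.
MST edge set: {Paris–Tokyo, Cairo–Tokyo, Sofia–Tokyo, Oslo–Paris, Lagos–Oslo}.
Of the listed edges, {Cairo–Tokyo} are in the MST → 1.

1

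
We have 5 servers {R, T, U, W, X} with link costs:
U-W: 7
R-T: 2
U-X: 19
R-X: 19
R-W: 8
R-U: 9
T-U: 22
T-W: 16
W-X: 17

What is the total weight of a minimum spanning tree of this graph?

34

Sort edges by weight, then run Kruskal:
R-T (2): add. Components now {R,T} {X} {W} {U}
U-W (7): add. Components now {R,T} {X} {U,W}
R-W (8): add. Components now {R,T,U,W} {X}
R-U (9): skip — R and U already connected.
T-W (16): skip — T and W already connected.
W-X (17): add. Components now {R,T,U,W,X}
MST edges: R-T, U-W, R-W, W-X; total weight 2+7+8+17 = 34.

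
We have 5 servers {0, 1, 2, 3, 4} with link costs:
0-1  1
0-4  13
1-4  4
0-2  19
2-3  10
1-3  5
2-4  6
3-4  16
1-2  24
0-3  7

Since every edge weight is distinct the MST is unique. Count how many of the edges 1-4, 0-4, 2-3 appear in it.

1

Kruskal's algorithm — process edges by increasing weight (ties by edge label):
0-1 (1): add. Components now {0,1} {2} {3} {4}
1-4 (4): add. Components now {0,1,4} {2} {3}
1-3 (5): add. Components now {0,1,3,4} {2}
2-4 (6): add. Components now {0,1,2,3,4}
MST edge set: {0-1, 1-4, 1-3, 2-4}.
Of the listed edges, {1-4} are in the MST → 1.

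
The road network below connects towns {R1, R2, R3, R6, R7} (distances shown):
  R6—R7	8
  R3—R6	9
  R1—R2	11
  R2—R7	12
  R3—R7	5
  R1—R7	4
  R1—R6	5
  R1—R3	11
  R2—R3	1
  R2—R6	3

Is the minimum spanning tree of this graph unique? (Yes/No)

Sort edges by weight, then run Kruskal:
R2—R3 (1): add — endpoints in different components.
R2—R6 (3): add — endpoints in different components.
R1—R7 (4): add — endpoints in different components.
R1—R6 (5): add — endpoints in different components.
Non-tree edge R3—R7 has weight 5, equal to the heaviest edge on its tree cycle — swapping gives another MST of the same weight. Not unique.

No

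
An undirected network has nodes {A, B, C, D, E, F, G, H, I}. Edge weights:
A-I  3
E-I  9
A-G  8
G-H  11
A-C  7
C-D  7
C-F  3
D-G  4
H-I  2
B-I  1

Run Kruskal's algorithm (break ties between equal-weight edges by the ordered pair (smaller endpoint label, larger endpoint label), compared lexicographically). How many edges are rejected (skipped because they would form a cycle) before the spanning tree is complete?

Kruskal's algorithm — process edges by increasing weight (ties by edge label):
B-I (1): add — endpoints in different components.
H-I (2): add — endpoints in different components.
A-I (3): add — endpoints in different components.
C-F (3): add — endpoints in different components.
D-G (4): add — endpoints in different components.
A-C (7): add — endpoints in different components.
C-D (7): add — endpoints in different components.
A-G (8): skip — A and G already connected.
E-I (9): add — endpoints in different components.
Edges rejected before the tree was complete: 1.

1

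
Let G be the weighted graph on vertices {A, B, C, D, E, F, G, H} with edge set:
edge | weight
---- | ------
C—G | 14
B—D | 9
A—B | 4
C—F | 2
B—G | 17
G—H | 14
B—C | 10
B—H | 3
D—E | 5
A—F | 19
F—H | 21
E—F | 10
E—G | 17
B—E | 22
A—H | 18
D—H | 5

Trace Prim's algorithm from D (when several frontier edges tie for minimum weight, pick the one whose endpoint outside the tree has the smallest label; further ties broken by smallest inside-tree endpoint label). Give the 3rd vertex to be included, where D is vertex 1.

Prim's algorithm from D:
Step 1: cheapest edge leaving the tree is D—E (5); add E.
Step 2: cheapest edge leaving the tree is D—H (5); add H.
Step 3: cheapest edge leaving the tree is B—H (3); add B.
Step 4: cheapest edge leaving the tree is A—B (4); add A.
Step 5: cheapest edge leaving the tree is B—C (10); add C.
Step 6: cheapest edge leaving the tree is C—F (2); add F.
Step 7: cheapest edge leaving the tree is C—G (14); add G.
Vertex order: D, E, H, B, A, C, F, G. The 3rd vertex is H.

H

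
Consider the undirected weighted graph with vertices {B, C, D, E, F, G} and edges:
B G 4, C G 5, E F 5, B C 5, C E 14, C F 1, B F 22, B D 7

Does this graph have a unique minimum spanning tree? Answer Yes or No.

Kruskal: consider edges lightest-first.
C F (1): add. Components now {B} {C,F} {D} {E} {G}
B G (4): add. Components now {B,G} {C,F} {D} {E}
B C (5): add. Components now {B,C,F,G} {D} {E}
C G (5): skip — C and G already connected.
E F (5): add. Components now {B,C,E,F,G} {D}
B D (7): add. Components now {B,C,D,E,F,G}
Non-tree edge C G has weight 5, equal to the heaviest edge on its tree cycle — swapping gives another MST of the same weight. Not unique.

No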